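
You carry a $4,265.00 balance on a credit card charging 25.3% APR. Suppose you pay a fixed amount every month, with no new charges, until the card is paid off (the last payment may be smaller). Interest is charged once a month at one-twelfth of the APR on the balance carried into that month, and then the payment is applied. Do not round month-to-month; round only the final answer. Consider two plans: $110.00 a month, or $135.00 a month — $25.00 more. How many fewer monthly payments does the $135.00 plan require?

Monthly rate r = 25.3%/12 = 2.10833% = 0.0210833.
At $110.00/mo: n = ⌈−ln(1 − rB₀/P)/ln(1+r)⌉ = 82 payments (last $57.12); total interest = total paid − $4,265.00 = $4,702.12.
At $135.00/mo: 53 payments (last $77.40); total interest $2,832.40.
Payments saved = 82 − 53 = 29.

29 fewer payments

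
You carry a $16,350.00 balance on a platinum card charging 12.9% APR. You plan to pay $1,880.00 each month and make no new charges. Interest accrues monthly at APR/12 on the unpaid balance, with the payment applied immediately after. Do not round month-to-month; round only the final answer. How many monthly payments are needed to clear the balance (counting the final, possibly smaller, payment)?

10 payments

Monthly rate r = 12.9%/12 = 1.075% = 0.01075.
Recurrence: B ← B·(1+r) − $1,880.00.
Month 1: interest $175.76; balance after payment $14,645.76.
Month 2: interest $157.44; balance after payment $12,923.20.
Closed form: n = −ln(1 − rB₀/P)/ln(1+r) = −ln(0.90651)/ln(1.01075) ≈ 9.180, so the balance reaches zero during payment 10.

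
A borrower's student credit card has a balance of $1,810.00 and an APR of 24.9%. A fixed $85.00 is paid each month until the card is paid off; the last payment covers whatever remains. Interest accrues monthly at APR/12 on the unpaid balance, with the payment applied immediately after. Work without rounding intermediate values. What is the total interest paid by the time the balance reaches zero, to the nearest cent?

Monthly rate r = 24.9%/12 = 2.075% = 0.02075.
Payoff takes n = ⌈−ln(1 − rB₀/P)/ln(1+r)⌉ = ⌈28.393⌉ = 29 payments; the last is $33.64.
Total paid = 28·$85.00 + $33.64 = $2,413.64.
Total interest = total paid − principal = $2,413.64 − $1,810.00 = $603.64.

$603.64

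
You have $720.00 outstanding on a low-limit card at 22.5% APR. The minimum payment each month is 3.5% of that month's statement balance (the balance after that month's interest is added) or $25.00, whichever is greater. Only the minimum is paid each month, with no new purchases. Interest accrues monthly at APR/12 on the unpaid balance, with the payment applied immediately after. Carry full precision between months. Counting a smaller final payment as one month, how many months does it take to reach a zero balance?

42 months

Monthly rate r = 22.5%/12 = 1.875% = 0.01875.
While 3.5% of the post-interest balance exceeds $25.00, each month B ← (B·(1+r))·(1 − 0.035), i.e. B shrinks by the factor (1+r)·0.965 = 0.98309.
This holds for months 1–2. Entering month 3 the balance is $695.86; 3.5% of the post-interest balance is now below $25.00, so the flat $25.00 minimum applies from here.
From month 3 a fixed $25.00 at rate r clears $695.86 in 40 more payments. Total: 2 + 40 = 42 months.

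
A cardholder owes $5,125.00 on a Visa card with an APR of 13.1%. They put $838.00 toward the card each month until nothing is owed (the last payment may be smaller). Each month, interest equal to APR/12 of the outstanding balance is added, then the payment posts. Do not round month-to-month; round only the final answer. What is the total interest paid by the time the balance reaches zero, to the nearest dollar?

$209

Monthly rate r = 13.1%/12 = 1.09167% = 0.0109167.
Payoff takes n = ⌈−ln(1 − rB₀/P)/ln(1+r)⌉ = ⌈6.364⌉ = 7 payments; the last is $306.05.
Total paid = 6·$838.00 + $306.05 = $5,334.05.
Total interest = total paid − principal = $5,334.05 − $5,125.00 = $209.05.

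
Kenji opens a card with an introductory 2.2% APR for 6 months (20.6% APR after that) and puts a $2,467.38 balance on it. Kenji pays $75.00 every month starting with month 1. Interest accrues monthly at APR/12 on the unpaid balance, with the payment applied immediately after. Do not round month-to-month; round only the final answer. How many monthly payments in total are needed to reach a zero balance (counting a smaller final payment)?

44 months

Promo months 1–6 at r₀ = 2.2%/12 = 0.00183333; months 7+ at r₁ = 20.6%/12 = 0.0171667.
After month 6: iterate B ← B·(1+r₀) − $75.00 for 6 months → $2,042.58.
Then at r₁ with $75.00/mo: n₂ = −ln(1 − r₁·B/P)/ln(1+r₁) ≈ 37.03 → 38 more payments.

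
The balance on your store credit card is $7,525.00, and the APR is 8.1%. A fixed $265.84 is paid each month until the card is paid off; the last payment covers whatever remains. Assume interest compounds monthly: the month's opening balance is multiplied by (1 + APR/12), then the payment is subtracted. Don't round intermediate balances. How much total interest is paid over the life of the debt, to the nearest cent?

Monthly rate r = 8.1%/12 = 0.675% = 0.00675.
Payoff takes n = ⌈−ln(1 − rB₀/P)/ln(1+r)⌉ = ⌈31.519⌉ = 32 payments; the last is $138.32.
Total paid = 31·$265.84 + $138.32 = $8,379.36.
Total interest = total paid − principal = $8,379.36 − $7,525.00 = $854.36.

$854.36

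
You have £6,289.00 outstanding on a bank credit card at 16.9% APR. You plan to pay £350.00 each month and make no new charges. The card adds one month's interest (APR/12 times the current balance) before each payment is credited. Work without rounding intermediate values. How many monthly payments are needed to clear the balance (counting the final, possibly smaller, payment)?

Monthly rate r = 16.9%/12 = 1.40833% = 0.0140833.
Recurrence: B ← B·(1+r) − £350.00.
Month 1: interest £88.57; balance after payment £6,027.57.
Month 2: interest £84.89; balance after payment £5,762.46.
Closed form: n = −ln(1 − rB₀/P)/ln(1+r) = −ln(0.74694)/ln(1.01408) ≈ 20.863, so the balance reaches zero during payment 21.

21 months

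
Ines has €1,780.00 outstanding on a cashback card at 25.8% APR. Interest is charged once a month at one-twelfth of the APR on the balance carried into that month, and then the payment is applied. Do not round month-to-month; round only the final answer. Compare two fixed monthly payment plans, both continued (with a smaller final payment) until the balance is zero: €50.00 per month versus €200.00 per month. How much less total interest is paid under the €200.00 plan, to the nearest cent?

€1,411.08

Monthly rate r = 25.8%/12 = 2.15% = 0.0215.
At €50.00/mo: n = ⌈−ln(1 − rB₀/P)/ln(1+r)⌉ = 69 payments (last €7.99); total interest = total paid − €1,780.00 = €1,627.99.
At €200.00/mo: 10 payments (last €196.91); total interest €216.91.
Interest saved = €1,627.99 − €216.91 = €1,411.08.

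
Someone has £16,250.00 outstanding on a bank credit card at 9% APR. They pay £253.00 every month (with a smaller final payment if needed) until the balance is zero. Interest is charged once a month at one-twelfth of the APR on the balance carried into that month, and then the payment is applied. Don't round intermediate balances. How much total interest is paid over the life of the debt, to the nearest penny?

£6,003.92

Monthly rate r = 9%/12 = 0.75% = 0.0075.
Payoff takes n = ⌈−ln(1 − rB₀/P)/ln(1+r)⌉ = ⌈87.960⌉ = 88 payments; the last is £242.92.
Total paid = 87·£253.00 + £242.92 = £22,253.92.
Total interest = total paid − principal = £22,253.92 − £16,250.00 = £6,003.92.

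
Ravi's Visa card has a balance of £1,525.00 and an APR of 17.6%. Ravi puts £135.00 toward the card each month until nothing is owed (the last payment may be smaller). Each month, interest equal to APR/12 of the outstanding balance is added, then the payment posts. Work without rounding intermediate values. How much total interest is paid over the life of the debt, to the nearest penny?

Monthly rate r = 17.6%/12 = 1.46667% = 0.0146667.
Payoff takes n = ⌈−ln(1 − rB₀/P)/ln(1+r)⌉ = ⌈12.441⌉ = 13 payments; the last is £59.72.
Total paid = 12·£135.00 + £59.72 = £1,679.72.
Total interest = total paid − principal = £1,679.72 − £1,525.00 = £154.72.

£154.72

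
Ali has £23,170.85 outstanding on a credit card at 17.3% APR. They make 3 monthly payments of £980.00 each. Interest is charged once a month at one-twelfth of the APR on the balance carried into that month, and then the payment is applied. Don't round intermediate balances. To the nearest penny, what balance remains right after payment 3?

Monthly rate r = 17.3%/12 = 1.44167% = 0.0144167.
Each month: B ← B·(1+r) − £980.00.
Month 1: interest £334.05; balance after payment £22,524.90.
Month 2: interest £324.73; balance after payment £21,869.63.
Month 3: interest £315.29; balance after payment £21,204.92.

£21,204.92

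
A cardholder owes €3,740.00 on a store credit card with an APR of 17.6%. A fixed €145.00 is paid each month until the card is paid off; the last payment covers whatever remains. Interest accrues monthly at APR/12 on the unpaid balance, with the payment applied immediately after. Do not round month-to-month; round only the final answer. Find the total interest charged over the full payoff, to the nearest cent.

Monthly rate r = 17.6%/12 = 1.46667% = 0.0146667.
Payoff takes n = ⌈−ln(1 − rB₀/P)/ln(1+r)⌉ = ⌈32.644⌉ = 33 payments; the last is €93.56.
Total paid = 32·€145.00 + €93.56 = €4,733.56.
Total interest = total paid − principal = €4,733.56 − €3,740.00 = €993.56.

€993.56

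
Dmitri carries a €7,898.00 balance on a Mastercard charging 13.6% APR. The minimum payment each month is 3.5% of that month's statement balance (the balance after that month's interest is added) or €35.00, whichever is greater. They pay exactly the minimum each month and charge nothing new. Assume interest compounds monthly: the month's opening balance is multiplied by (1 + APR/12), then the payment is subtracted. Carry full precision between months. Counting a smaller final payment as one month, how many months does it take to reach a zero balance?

Monthly rate r = 13.6%/12 = 1.13333% = 0.0113333.
While 3.5% of the post-interest balance exceeds €35.00, each month B ← (B·(1+r))·(1 − 0.035), i.e. B shrinks by the factor (1+r)·0.965 = 0.97594.
This holds for months 1–86. Entering month 87 the balance is €972.25; 3.5% of the post-interest balance is now below €35.00, so the flat €35.00 minimum applies from here.
From month 87 a fixed €35.00 at rate r clears €972.25 in 34 more payments. Total: 86 + 34 = 120 months.

120 months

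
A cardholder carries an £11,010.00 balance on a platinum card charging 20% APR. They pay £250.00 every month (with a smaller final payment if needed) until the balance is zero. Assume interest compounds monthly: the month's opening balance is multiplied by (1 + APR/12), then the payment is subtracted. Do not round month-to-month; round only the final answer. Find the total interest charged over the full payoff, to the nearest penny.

£9,019.17

Monthly rate r = 20%/12 = 1.66667% = 0.0166667.
Payoff takes n = ⌈−ln(1 − rB₀/P)/ln(1+r)⌉ = ⌈80.116⌉ = 81 payments; the last is £29.17.
Total paid = 80·£250.00 + £29.17 = £20,029.17.
Total interest = total paid − principal = £20,029.17 − £11,010.00 = £9,019.17.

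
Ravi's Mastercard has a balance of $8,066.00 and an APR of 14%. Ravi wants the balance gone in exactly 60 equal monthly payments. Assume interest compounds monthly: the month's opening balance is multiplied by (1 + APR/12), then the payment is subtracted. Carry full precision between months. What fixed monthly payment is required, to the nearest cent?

Monthly rate r = 14%/12 = 1.16667% = 0.0116667.
Level-payment amortization: P = B₀·r / (1 − (1+r)^(−n)) = 8066.00·0.0116667 / (1 − 1.01167^(−60)).
Denominator 1 − (1+r)^(−60) = 0.501398525.
P = 94.1033 / 0.501398525 ≈ 187.68.

$187.68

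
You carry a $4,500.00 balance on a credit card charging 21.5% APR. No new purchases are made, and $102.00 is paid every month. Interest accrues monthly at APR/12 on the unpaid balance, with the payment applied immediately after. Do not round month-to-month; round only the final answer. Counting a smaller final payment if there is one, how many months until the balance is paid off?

Monthly rate r = 21.5%/12 = 1.79167% = 0.0179167.
Recurrence: B ← B·(1+r) − $102.00.
Month 1: interest $80.62; balance after payment $4,478.62.
Month 2: interest $80.24; balance after payment $4,456.87.
Closed form: n = −ln(1 − rB₀/P)/ln(1+r) = −ln(0.20956)/ln(1.01792) ≈ 88.002, so the balance reaches zero during payment 89.

89 payments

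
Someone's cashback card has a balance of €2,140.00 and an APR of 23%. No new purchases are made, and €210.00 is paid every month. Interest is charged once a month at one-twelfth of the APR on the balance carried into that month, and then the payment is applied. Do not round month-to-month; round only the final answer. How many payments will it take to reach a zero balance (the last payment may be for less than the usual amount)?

Monthly rate r = 23%/12 = 1.91667% = 0.0191667.
Recurrence: B ← B·(1+r) − €210.00.
Month 1: interest €41.02; balance after payment €1,971.02.
Month 2: interest €37.78; balance after payment €1,798.79.
Closed form: n = −ln(1 − rB₀/P)/ln(1+r) = −ln(0.80468)/ln(1.01917) ≈ 11.446, so the balance reaches zero during payment 12.

12 months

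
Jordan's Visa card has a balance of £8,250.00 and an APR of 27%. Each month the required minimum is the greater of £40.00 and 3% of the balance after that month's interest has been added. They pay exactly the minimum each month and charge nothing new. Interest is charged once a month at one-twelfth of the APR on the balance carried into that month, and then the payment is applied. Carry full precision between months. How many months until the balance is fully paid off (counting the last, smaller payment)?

285 months

Monthly rate r = 27%/12 = 2.25% = 0.0225.
While 3% of the post-interest balance exceeds £40.00, each month B ← (B·(1+r))·(1 − 0.03), i.e. B shrinks by the factor (1+r)·0.97 = 0.99182.
This holds for months 1–225. Entering month 226 the balance is £1,301.19; 3% of the post-interest balance is now below £40.00, so the flat £40.00 minimum applies from here.
From month 226 a fixed £40.00 at rate r clears £1,301.19 in 60 more payments. Total: 225 + 60 = 285 months.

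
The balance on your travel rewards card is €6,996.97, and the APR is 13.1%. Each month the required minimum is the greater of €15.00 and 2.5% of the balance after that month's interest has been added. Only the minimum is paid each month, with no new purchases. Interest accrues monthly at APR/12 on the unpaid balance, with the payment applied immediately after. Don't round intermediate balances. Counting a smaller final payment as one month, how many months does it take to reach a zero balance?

223 months

Monthly rate r = 13.1%/12 = 1.09167% = 0.0109167.
While 2.5% of the post-interest balance exceeds €15.00, each month B ← (B·(1+r))·(1 − 0.025), i.e. B shrinks by the factor (1+r)·0.975 = 0.98564.
This holds for months 1–171. Entering month 172 the balance is €590.24; 2.5% of the post-interest balance is now below €15.00, so the flat €15.00 minimum applies from here.
From month 172 a fixed €15.00 at rate r clears €590.24 in 52 more payments. Total: 171 + 52 = 223 months.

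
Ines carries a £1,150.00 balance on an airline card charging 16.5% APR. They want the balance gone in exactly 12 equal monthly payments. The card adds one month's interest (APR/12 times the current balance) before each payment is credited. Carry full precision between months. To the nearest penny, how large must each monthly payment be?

Monthly rate r = 16.5%/12 = 1.375% = 0.01375.
Level-payment amortization: P = B₀·r / (1 − (1+r)^(−n)) = 1150.00·0.01375 / (1 − 1.01375^(−12)).
Denominator 1 − (1+r)^(−12) = 0.151152657.
P = 15.8125 / 0.151152657 ≈ 104.61.

£104.61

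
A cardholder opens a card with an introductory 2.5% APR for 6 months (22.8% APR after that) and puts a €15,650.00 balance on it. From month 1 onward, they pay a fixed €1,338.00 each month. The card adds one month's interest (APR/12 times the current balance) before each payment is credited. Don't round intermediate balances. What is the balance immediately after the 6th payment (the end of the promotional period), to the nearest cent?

€7,776.72

Promo months 1–6 at r₀ = 2.5%/12 = 0.00208333; months 7+ at r₁ = 22.8%/12 = 0.019.
After month 6: iterate B ← B·(1+r₀) − €1,338.00 for 6 months → €7,776.72.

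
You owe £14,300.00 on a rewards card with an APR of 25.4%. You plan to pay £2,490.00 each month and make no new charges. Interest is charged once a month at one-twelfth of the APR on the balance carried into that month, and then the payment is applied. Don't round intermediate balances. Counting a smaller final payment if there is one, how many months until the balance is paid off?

7 payments

Monthly rate r = 25.4%/12 = 2.11667% = 0.0211667.
Recurrence: B ← B·(1+r) − £2,490.00.
Month 1: interest £302.68; balance after payment £12,112.68.
Month 2: interest £256.39; balance after payment £9,879.07.
Closed form: n = −ln(1 − rB₀/P)/ln(1+r) = −ln(0.87844)/ln(1.02117) ≈ 6.188, so the balance reaches zero during payment 7.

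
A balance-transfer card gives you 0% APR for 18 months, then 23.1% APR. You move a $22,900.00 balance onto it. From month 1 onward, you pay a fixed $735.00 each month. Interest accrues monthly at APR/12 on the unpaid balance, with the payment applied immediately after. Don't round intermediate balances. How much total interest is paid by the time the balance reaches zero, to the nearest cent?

Promo months 1–18 at r₀ = 0%/12 = 0; months 19+ at r₁ = 23.1%/12 = 0.01925.
After month 18 (no interest yet): B = $22,900.00 − 18·$735.00 = $9,670.00.
Then at r₁ with $735.00/mo: n₂ = −ln(1 − r₁·B/P)/ln(1+r₁) ≈ 15.32 → 16 more payments.
Total paid = 33·$735.00 + $234.15 = $24,489.15; interest = $24,489.15 − $22,900.00 = $1,589.15.

$1,589.15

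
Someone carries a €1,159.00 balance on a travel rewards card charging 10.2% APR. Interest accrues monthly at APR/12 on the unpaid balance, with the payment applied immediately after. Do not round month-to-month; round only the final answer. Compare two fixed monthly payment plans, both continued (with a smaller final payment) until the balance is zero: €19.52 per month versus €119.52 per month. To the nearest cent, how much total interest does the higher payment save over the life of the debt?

€405.50

Monthly rate r = 10.2%/12 = 0.85% = 0.0085.
At €19.52/mo: n = ⌈−ln(1 − rB₀/P)/ln(1+r)⌉ = 84 payments (last €0.11); total interest = total paid − €1,159.00 = €461.27.
At €119.52/mo: 11 payments (last €19.57); total interest €55.77.
Interest saved = €461.27 − €55.77 = €405.50.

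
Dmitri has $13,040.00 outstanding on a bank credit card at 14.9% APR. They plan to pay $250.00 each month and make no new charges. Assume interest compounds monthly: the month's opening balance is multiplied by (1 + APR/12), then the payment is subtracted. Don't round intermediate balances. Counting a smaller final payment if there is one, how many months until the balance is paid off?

Monthly rate r = 14.9%/12 = 1.24167% = 0.0124167.
Recurrence: B ← B·(1+r) − $250.00.
Month 1: interest $161.91; balance after payment $12,951.91.
Month 2: interest $160.82; balance after payment $12,862.73.
Closed form: n = −ln(1 − rB₀/P)/ln(1+r) = −ln(0.35235)/ln(1.01242) ≈ 84.532, so the balance reaches zero during payment 85.

85 payments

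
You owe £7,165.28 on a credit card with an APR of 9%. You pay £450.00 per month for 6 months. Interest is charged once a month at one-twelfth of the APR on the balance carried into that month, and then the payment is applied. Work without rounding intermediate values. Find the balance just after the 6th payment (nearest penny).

£4,742.69

Monthly rate r = 9%/12 = 0.75% = 0.0075.
Each month: B ← B·(1+r) − £450.00.
Month 1: interest £53.74; balance after payment £6,769.02.
Month 2: interest £50.77; balance after payment £6,369.79.
Month 3: interest £47.77; balance after payment £5,967.56.
Month 4: interest £44.76; balance after payment £5,562.32.
Month 5: interest £41.72; balance after payment £5,154.03.
Month 6: interest £38.66; balance after payment £4,742.69.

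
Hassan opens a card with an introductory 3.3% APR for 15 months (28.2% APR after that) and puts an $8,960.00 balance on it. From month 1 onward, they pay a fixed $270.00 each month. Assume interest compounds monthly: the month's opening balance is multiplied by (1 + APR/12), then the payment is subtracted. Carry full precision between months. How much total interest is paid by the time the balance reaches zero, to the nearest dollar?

Promo months 1–15 at r₀ = 3.3%/12 = 0.00275; months 16+ at r₁ = 28.2%/12 = 0.0235.
After month 15: iterate B ← B·(1+r₀) − $270.00 for 15 months → $5,207.90.
Then at r₁ with $270.00/mo: n₂ = −ln(1 − r₁·B/P)/ln(1+r₁) ≈ 26.00 → 26 more payments.
Total paid = 40·$270.00 + $268.71 = $11,068.71; interest = $11,068.71 − $8,960.00 = $2,108.71.

$2,109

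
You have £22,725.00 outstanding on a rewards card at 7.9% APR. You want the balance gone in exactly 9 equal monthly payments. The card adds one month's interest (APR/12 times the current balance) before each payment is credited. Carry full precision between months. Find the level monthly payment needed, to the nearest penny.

Monthly rate r = 7.9%/12 = 0.658333% = 0.00658333.
Level-payment amortization: P = B₀·r / (1 − (1+r)^(−n)) = 22725.00·0.00658333 / (1 − 1.00658^(−9)).
Denominator 1 − (1+r)^(−9) = 0.0573458518.
P = 149.606 / 0.0573458518 ≈ 2608.84.

£2,608.84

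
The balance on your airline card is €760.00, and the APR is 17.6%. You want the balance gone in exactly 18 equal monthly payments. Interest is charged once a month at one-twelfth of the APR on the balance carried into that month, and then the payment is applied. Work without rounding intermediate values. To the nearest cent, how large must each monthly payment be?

Monthly rate r = 17.6%/12 = 1.46667% = 0.0146667.
Level-payment amortization: P = B₀·r / (1 − (1+r)^(−n)) = 760.00·0.0146667 / (1 − 1.01467^(−18)).
Denominator 1 − (1+r)^(−18) = 0.230552631.
P = 11.1467 / 0.230552631 ≈ 48.35.

€48.35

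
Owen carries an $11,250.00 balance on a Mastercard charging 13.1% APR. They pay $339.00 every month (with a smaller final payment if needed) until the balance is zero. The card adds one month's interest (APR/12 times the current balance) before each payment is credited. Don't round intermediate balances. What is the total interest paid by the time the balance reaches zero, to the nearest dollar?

Monthly rate r = 13.1%/12 = 1.09167% = 0.0109167.
Payoff takes n = ⌈−ln(1 − rB₀/P)/ln(1+r)⌉ = ⌈41.433⌉ = 42 payments; the last is $147.08.
Total paid = 41·$339.00 + $147.08 = $14,046.08.
Total interest = total paid − principal = $14,046.08 − $11,250.00 = $2,796.08.

$2,796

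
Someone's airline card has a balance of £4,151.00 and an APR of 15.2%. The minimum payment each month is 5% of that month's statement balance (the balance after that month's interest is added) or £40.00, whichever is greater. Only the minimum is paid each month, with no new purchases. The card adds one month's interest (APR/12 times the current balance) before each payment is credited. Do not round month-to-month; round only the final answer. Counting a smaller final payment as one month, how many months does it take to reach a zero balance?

66 months

Monthly rate r = 15.2%/12 = 1.26667% = 0.0126667.
While 5% of the post-interest balance exceeds £40.00, each month B ← (B·(1+r))·(1 − 0.05), i.e. B shrinks by the factor (1+r)·0.95 = 0.96203.
This holds for months 1–43. Entering month 44 the balance is £785.83; 5% of the post-interest balance is now below £40.00, so the flat £40.00 minimum applies from here.
From month 44 a fixed £40.00 at rate r clears £785.83 in 23 more payments. Total: 43 + 23 = 66 months.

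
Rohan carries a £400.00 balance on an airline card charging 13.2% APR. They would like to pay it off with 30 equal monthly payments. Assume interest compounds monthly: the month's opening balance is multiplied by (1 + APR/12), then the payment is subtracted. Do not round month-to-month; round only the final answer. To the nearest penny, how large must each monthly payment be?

£15.73

Monthly rate r = 13.2%/12 = 1.1% = 0.011.
Level-payment amortization: P = B₀·r / (1 − (1+r)^(−n)) = 400.00·0.011 / (1 − 1.011^(−30)).
Denominator 1 − (1+r)^(−30) = 0.279779743.
P = 4.4 / 0.279779743 ≈ 15.73.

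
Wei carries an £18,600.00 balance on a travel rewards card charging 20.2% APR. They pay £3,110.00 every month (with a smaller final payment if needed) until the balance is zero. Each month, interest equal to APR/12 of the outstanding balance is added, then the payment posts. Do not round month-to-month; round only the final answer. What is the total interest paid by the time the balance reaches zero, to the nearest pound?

Monthly rate r = 20.2%/12 = 1.68333% = 0.0168333.
Payoff takes n = ⌈−ln(1 − rB₀/P)/ln(1+r)⌉ = ⌈6.357⌉ = 7 payments; the last is £1,114.79.
Total paid = 6·£3,110.00 + £1,114.79 = £19,774.79.
Total interest = total paid − principal = £19,774.79 − £18,600.00 = £1,174.79.

£1,175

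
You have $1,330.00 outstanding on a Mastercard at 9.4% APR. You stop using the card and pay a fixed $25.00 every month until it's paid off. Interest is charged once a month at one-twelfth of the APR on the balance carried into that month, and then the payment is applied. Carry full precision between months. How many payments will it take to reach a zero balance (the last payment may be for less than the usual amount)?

70 payments

Monthly rate r = 9.4%/12 = 0.783333% = 0.00783333.
Recurrence: B ← B·(1+r) − $25.00.
Month 1: interest $10.42; balance after payment $1,315.42.
Month 2: interest $10.30; balance after payment $1,300.72.
Closed form: n = −ln(1 − rB₀/P)/ln(1+r) = −ln(0.58327)/ln(1.00783) ≈ 69.092, so the balance reaches zero during payment 70.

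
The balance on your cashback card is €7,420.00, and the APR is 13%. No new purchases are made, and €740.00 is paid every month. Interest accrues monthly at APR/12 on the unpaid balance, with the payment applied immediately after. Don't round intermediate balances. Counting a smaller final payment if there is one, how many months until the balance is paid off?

11 months

Monthly rate r = 13%/12 = 1.08333% = 0.0108333.
Recurrence: B ← B·(1+r) − €740.00.
Month 1: interest €80.38; balance after payment €6,760.38.
Month 2: interest €73.24; balance after payment €6,093.62.
Closed form: n = −ln(1 − rB₀/P)/ln(1+r) = −ln(0.89137)/ln(1.01083) ≈ 10.672, so the balance reaches zero during payment 11.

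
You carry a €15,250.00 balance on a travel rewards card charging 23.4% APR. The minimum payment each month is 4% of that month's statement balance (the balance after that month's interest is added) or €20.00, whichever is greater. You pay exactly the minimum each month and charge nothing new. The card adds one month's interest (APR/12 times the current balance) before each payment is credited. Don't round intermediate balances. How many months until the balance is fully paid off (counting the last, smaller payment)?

194 months

Monthly rate r = 23.4%/12 = 1.95% = 0.0195.
While 4% of the post-interest balance exceeds €20.00, each month B ← (B·(1+r))·(1 − 0.04), i.e. B shrinks by the factor (1+r)·0.96 = 0.97872.
This holds for months 1–160. Entering month 161 the balance is €488.23; 4% of the post-interest balance is now below €20.00, so the flat €20.00 minimum applies from here.
From month 161 a fixed €20.00 at rate r clears €488.23 in 34 more payments. Total: 160 + 34 = 194 months.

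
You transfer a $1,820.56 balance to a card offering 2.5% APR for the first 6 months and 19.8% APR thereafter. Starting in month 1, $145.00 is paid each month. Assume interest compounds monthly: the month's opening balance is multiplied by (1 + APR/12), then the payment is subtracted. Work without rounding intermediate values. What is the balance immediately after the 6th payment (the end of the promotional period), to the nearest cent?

Promo months 1–6 at r₀ = 2.5%/12 = 0.00208333; months 7+ at r₁ = 19.8%/12 = 0.0165.
After month 6: iterate B ← B·(1+r₀) − $145.00 for 6 months → $968.89.

$968.89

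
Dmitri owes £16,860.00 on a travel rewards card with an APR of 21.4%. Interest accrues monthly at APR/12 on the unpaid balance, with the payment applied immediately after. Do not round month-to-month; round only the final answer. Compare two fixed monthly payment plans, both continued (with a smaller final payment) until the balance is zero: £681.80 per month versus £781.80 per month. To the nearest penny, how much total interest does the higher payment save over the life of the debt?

£960.46

Monthly rate r = 21.4%/12 = 1.78333% = 0.0178333.
At £681.80/mo: n = ⌈−ln(1 − rB₀/P)/ln(1+r)⌉ = 33 payments (last £616.05); total interest = total paid − £16,860.00 = £5,573.65.
At £781.80/mo: 28 payments (last £364.59); total interest £4,613.19.
Interest saved = £5,573.65 − £4,613.19 = £960.46.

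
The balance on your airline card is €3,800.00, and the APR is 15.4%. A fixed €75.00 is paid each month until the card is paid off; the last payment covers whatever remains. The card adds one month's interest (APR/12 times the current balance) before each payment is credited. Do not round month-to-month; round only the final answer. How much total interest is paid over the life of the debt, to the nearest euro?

€2,378

Monthly rate r = 15.4%/12 = 1.28333% = 0.0128333.
Payoff takes n = ⌈−ln(1 − rB₀/P)/ln(1+r)⌉ = ⌈82.378⌉ = 83 payments; the last is €28.46.
Total paid = 82·€75.00 + €28.46 = €6,178.46.
Total interest = total paid − principal = €6,178.46 − €3,800.00 = €2,378.46.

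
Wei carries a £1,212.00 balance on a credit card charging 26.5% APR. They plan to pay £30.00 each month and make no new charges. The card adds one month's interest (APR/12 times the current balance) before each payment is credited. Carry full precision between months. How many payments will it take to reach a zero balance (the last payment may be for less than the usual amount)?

Monthly rate r = 26.5%/12 = 2.20833% = 0.0220833.
Recurrence: B ← B·(1+r) − £30.00.
Month 1: interest £26.77; balance after payment £1,208.77.
Month 2: interest £26.69; balance after payment £1,205.46.
Closed form: n = −ln(1 − rB₀/P)/ln(1+r) = −ln(0.10783)/ln(1.02208) ≈ 101.962, so the balance reaches zero during payment 102.

102 months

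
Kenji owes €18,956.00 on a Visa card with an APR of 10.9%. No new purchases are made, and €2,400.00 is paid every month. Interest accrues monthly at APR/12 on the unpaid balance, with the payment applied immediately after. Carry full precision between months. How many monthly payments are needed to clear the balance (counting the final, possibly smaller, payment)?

Monthly rate r = 10.9%/12 = 0.908333% = 0.00908333.
Recurrence: B ← B·(1+r) − €2,400.00.
Month 1: interest €172.18; balance after payment €16,728.18.
Month 2: interest €151.95; balance after payment €14,480.13.
Closed form: n = −ln(1 − rB₀/P)/ln(1+r) = −ln(0.92826)/ln(1.00908) ≈ 8.233, so the balance reaches zero during payment 9.

9 payments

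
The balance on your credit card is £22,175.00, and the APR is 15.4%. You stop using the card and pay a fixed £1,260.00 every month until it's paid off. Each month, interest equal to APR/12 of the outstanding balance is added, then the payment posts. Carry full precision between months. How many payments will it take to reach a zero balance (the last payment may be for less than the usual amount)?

21 months

Monthly rate r = 15.4%/12 = 1.28333% = 0.0128333.
Recurrence: B ← B·(1+r) − £1,260.00.
Month 1: interest £284.58; balance after payment £21,199.58.
Month 2: interest £272.06; balance after payment £20,211.64.
Closed form: n = −ln(1 − rB₀/P)/ln(1+r) = −ln(0.77414)/ln(1.01283) ≈ 20.076, so the balance reaches zero during payment 21.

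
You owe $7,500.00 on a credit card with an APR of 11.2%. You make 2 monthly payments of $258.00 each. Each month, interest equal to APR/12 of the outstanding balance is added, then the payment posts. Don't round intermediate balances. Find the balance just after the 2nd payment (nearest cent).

$7,122.25

Monthly rate r = 11.2%/12 = 0.933333% = 0.00933333.
Each month: B ← B·(1+r) − $258.00.
Month 1: interest $70.00; balance after payment $7,312.00.
Month 2: interest $68.25; balance after payment $7,122.25.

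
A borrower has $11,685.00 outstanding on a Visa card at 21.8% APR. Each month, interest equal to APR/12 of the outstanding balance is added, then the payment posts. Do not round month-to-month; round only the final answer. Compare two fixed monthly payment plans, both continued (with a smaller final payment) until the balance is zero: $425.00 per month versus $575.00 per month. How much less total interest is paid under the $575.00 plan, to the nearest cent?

$1,622.81

Monthly rate r = 21.8%/12 = 1.81667% = 0.0181667.
At $425.00/mo: n = ⌈−ln(1 − rB₀/P)/ln(1+r)⌉ = 39 payments (last $188.92); total interest = total paid − $11,685.00 = $4,653.92.
At $575.00/mo: 26 payments (last $341.11); total interest $3,031.11.
Interest saved = $4,653.92 − $3,031.11 = $1,622.81.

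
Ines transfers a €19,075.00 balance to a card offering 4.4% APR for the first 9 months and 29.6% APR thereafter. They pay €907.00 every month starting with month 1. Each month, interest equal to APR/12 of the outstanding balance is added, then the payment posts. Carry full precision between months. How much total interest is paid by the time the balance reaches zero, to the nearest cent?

Promo months 1–9 at r₀ = 4.4%/12 = 0.00366667; months 10+ at r₁ = 29.6%/12 = 0.0246667.
After month 9: iterate B ← B·(1+r₀) − €907.00 for 9 months → €11,430.03.
Then at r₁ with €907.00/mo: n₂ = −ln(1 − r₁·B/P)/ln(1+r₁) ≈ 15.28 → 16 more payments.
Total paid = 24·€907.00 + €254.80 = €22,022.80; interest = €22,022.80 − €19,075.00 = €2,947.80.

€2,947.80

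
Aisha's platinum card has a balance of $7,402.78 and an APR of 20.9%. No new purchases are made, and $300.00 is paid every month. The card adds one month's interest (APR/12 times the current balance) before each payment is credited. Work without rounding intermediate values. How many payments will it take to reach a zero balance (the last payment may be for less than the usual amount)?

33 payments

Monthly rate r = 20.9%/12 = 1.74167% = 0.0174167.
Recurrence: B ← B·(1+r) − $300.00.
Month 1: interest $128.93; balance after payment $7,231.71.
Month 2: interest $125.95; balance after payment $7,057.66.
Closed form: n = −ln(1 − rB₀/P)/ln(1+r) = −ln(0.57023)/ln(1.01742) ≈ 32.532, so the balance reaches zero during payment 33.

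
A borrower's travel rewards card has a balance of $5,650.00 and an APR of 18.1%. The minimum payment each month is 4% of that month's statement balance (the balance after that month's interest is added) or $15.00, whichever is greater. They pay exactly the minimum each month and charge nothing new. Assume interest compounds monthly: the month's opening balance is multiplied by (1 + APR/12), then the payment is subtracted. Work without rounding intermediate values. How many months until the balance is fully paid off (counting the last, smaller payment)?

137 months

Monthly rate r = 18.1%/12 = 1.50833% = 0.0150833.
While 4% of the post-interest balance exceeds $15.00, each month B ← (B·(1+r))·(1 − 0.04), i.e. B shrinks by the factor (1+r)·0.96 = 0.97448.
This holds for months 1–106. Entering month 107 the balance is $364.74; 4% of the post-interest balance is now below $15.00, so the flat $15.00 minimum applies from here.
From month 107 a fixed $15.00 at rate r clears $364.74 in 31 more payments. Total: 106 + 31 = 137 months.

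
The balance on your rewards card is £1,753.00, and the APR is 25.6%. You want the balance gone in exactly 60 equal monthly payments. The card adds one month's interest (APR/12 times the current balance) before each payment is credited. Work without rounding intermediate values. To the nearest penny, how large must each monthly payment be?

£52.07

Monthly rate r = 25.6%/12 = 2.13333% = 0.0213333.
Level-payment amortization: P = B₀·r / (1 − (1+r)^(−n)) = 1753.00·0.0213333 / (1 − 1.02133^(−60)).
Denominator 1 − (1+r)^(−60) = 0.718194396.
P = 37.3973 / 0.718194396 ≈ 52.07.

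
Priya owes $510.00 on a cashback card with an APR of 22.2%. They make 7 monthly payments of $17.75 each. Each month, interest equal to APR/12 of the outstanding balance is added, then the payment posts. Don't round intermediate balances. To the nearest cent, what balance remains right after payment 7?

$448.46

Monthly rate r = 22.2%/12 = 1.85% = 0.0185.
Each month: B ← B·(1+r) − $17.75.
Month 1: interest $9.43; balance after payment $501.68.
Month 2: interest $9.28; balance after payment $493.22.
Month 3: interest $9.12; balance after payment $484.59.
Month 4: interest $8.96; balance after payment $475.81.
Month 5: interest $8.80; balance after payment $466.86.
Month 6: interest $8.64; balance after payment $457.74.
Month 7: interest $8.47; balance after payment $448.46.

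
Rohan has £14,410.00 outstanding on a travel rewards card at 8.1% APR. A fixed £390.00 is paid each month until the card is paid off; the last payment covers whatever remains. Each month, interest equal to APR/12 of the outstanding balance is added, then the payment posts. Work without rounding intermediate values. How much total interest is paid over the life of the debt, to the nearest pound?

Monthly rate r = 8.1%/12 = 0.675% = 0.00675.
Payoff takes n = ⌈−ln(1 − rB₀/P)/ln(1+r)⌉ = ⌈42.645⌉ = 43 payments; the last is £251.90.
Total paid = 42·£390.00 + £251.90 = £16,631.90.
Total interest = total paid − principal = £16,631.90 − £14,410.00 = £2,221.90.

£2,222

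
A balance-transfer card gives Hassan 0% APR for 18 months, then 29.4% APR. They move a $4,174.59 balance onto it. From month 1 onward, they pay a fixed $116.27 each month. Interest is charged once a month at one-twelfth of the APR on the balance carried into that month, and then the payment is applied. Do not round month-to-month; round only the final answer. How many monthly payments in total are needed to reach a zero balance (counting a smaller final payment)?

42 months

Promo months 1–18 at r₀ = 0%/12 = 0; months 19+ at r₁ = 29.4%/12 = 0.0245.
After month 18 (no interest yet): B = $4,174.59 − 18·$116.27 = $2,081.73.
Then at r₁ with $116.27/mo: n₂ = −ln(1 − r₁·B/P)/ln(1+r₁) ≈ 23.86 → 24 more payments.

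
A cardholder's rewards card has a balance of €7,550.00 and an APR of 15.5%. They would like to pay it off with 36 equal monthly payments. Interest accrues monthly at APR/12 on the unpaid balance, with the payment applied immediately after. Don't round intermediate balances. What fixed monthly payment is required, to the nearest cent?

€263.58

Monthly rate r = 15.5%/12 = 1.29167% = 0.0129167.
Level-payment amortization: P = B₀·r / (1 − (1+r)^(−n)) = 7550.00·0.0129167 / (1 − 1.01292^(−36)).
Denominator 1 − (1+r)^(−36) = 0.369991827.
P = 97.5208 / 0.369991827 ≈ 263.58.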